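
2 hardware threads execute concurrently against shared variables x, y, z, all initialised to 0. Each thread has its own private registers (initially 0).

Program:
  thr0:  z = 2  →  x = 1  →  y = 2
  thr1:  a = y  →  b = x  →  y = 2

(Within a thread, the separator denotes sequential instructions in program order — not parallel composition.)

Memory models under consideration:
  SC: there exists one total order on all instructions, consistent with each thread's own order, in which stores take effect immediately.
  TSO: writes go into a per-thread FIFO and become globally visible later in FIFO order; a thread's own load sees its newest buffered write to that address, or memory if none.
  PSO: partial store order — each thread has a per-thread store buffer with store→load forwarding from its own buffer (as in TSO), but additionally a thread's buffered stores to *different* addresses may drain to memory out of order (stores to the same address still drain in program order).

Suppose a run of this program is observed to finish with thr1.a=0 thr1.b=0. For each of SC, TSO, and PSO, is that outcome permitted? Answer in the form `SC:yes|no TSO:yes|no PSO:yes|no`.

outcome vector order: (thr1.a,thr1.b)
under SC → (0,0) (0,1) (2,1)
under TSO → (0,0) (0,1) (2,1)
under PSO → (0,0) (0,1) (2,0) (2,1)
target (0,0) ∈ {SC,TSO,PSO}

SC:yes TSO:yes PSO:yes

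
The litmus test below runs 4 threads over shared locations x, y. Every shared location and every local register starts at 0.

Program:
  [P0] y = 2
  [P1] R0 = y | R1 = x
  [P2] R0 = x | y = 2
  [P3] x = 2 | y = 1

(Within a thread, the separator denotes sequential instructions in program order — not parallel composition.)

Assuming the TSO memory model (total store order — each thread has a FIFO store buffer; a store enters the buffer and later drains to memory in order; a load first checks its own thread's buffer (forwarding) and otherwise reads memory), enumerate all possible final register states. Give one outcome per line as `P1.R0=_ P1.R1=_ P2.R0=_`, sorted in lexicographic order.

outcome vector order: (P1.R0,P1.R1,P2.R0)
|TSO outcomes| = 10

P1.R0=0 P1.R1=0 P2.R0=0
P1.R0=0 P1.R1=0 P2.R0=2
P1.R0=0 P1.R1=2 P2.R0=0
P1.R0=0 P1.R1=2 P2.R0=2
P1.R0=1 P1.R1=2 P2.R0=0
P1.R0=1 P1.R1=2 P2.R0=2
P1.R0=2 P1.R1=0 P2.R0=0
P1.R0=2 P1.R1=0 P2.R0=2
P1.R0=2 P1.R1=2 P2.R0=0
P1.R0=2 P1.R1=2 P2.R0=2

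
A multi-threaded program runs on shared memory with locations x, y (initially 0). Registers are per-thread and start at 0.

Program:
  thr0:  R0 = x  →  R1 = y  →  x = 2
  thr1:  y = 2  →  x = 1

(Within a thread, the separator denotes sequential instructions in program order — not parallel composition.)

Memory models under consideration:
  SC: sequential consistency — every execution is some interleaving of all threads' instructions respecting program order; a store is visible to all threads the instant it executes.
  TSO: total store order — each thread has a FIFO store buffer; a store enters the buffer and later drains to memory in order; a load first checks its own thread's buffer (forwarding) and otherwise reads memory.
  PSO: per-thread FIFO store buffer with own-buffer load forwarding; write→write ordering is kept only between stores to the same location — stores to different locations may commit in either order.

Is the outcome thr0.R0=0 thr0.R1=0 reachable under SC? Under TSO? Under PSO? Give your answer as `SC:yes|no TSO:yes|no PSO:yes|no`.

SC:yes TSO:yes PSO:yes

outcome vector order: (thr0.R0,thr0.R1)
SC (3): 00, 02, 12
TSO (3): 00, 02, 12
PSO (4): 00, 02, 10, 12
target 00 ∈ {SC,TSO,PSO}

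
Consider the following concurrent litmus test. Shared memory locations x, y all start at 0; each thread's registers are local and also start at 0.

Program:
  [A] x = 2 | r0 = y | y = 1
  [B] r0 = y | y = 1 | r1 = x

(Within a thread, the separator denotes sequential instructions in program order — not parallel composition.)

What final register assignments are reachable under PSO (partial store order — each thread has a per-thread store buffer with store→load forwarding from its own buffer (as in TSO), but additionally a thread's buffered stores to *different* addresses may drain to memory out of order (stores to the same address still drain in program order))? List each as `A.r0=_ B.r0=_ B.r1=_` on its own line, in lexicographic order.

A.r0=0 B.r0=0 B.r1=0
A.r0=0 B.r0=0 B.r1=2
A.r0=0 B.r0=1 B.r1=0
A.r0=0 B.r0=1 B.r1=2
A.r0=1 B.r0=0 B.r1=0
A.r0=1 B.r0=0 B.r1=2

outcome vector order: (A.r0,B.r0,B.r1)
|PSO outcomes| = 6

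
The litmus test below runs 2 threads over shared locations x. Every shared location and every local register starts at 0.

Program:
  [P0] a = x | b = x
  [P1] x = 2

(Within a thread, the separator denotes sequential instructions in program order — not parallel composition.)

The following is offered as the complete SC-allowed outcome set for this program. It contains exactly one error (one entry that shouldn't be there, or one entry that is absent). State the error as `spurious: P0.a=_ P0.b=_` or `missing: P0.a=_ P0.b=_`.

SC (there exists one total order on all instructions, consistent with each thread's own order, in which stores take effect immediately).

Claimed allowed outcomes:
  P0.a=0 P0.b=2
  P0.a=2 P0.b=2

outcome vector order: (P0.a,P0.b)
[SC] allowed = {0/0 0/2 2/2}
SC∖claimed = {0/0}

missing: P0.a=0 P0.b=0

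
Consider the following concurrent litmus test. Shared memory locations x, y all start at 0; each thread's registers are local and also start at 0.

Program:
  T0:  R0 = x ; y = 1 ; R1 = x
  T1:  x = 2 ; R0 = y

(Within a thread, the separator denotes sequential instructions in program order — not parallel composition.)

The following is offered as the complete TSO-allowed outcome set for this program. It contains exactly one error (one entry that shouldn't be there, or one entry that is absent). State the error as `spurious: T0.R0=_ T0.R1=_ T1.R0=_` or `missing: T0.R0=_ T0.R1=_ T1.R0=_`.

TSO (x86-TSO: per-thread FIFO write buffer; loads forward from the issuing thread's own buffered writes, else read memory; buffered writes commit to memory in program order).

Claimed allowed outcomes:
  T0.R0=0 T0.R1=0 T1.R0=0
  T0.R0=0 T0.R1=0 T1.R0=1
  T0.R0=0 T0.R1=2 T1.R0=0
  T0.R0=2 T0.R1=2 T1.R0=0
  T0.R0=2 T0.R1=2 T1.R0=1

missing: T0.R0=0 T0.R1=2 T1.R0=1

outcome vector order: (T0.R0,T0.R1,T1.R0)
under TSO → 0/0/0, 0/0/1, 0/2/0, 0/2/1, 2/2/0, 2/2/1
TSO∖claimed = {0/2/1}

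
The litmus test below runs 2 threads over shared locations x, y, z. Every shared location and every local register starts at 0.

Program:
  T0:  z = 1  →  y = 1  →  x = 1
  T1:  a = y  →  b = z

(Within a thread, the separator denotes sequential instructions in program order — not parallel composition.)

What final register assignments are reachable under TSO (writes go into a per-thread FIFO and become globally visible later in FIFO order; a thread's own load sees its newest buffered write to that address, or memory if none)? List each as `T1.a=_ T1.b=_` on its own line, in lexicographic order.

T1.a=0 T1.b=0
T1.a=0 T1.b=1
T1.a=1 T1.b=1

outcome vector order: (T1.a,T1.b)
|TSO outcomes| = 3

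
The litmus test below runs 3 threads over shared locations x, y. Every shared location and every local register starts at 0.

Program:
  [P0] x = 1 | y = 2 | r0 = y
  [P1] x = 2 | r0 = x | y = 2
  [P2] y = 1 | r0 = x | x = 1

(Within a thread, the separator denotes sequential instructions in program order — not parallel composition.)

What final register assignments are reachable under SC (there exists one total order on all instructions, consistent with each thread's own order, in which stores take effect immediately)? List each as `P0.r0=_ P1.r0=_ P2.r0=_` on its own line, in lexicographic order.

P0.r0=1 P1.r0=1 P2.r0=1
P0.r0=1 P1.r0=1 P2.r0=2
P0.r0=1 P1.r0=2 P2.r0=1
P0.r0=1 P1.r0=2 P2.r0=2
P0.r0=2 P1.r0=1 P2.r0=0
P0.r0=2 P1.r0=1 P2.r0=1
P0.r0=2 P1.r0=1 P2.r0=2
P0.r0=2 P1.r0=2 P2.r0=0
P0.r0=2 P1.r0=2 P2.r0=1
P0.r0=2 P1.r0=2 P2.r0=2

outcome vector order: (P0.r0,P1.r0,P2.r0)
|SC outcomes| = 10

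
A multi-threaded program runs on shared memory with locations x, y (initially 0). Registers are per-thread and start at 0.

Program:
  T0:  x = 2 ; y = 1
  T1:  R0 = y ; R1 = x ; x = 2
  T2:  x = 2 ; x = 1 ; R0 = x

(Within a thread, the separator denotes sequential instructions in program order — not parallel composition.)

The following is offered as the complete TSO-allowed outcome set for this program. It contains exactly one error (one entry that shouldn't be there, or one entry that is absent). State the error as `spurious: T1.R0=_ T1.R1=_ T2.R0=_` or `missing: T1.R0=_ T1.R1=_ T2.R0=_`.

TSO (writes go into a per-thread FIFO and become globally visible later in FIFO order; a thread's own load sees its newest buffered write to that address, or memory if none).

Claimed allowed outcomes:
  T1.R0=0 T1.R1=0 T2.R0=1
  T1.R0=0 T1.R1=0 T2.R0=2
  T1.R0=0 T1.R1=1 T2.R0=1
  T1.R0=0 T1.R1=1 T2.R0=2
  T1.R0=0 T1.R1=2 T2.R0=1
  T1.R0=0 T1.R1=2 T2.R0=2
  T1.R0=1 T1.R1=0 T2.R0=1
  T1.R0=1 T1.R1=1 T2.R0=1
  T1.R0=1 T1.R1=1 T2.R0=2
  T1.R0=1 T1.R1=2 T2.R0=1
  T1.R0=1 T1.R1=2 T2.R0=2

spurious: T1.R0=1 T1.R1=0 T2.R0=1

outcome vector order: (T1.R0,T1.R1,T2.R0)
[TSO] allowed = {0/0/1; 0/0/2; 0/1/1; 0/1/2; 0/2/1; 0/2/2; 1/1/1; 1/1/2; 1/2/1; 1/2/2}
claimed∖TSO = {1/0/1}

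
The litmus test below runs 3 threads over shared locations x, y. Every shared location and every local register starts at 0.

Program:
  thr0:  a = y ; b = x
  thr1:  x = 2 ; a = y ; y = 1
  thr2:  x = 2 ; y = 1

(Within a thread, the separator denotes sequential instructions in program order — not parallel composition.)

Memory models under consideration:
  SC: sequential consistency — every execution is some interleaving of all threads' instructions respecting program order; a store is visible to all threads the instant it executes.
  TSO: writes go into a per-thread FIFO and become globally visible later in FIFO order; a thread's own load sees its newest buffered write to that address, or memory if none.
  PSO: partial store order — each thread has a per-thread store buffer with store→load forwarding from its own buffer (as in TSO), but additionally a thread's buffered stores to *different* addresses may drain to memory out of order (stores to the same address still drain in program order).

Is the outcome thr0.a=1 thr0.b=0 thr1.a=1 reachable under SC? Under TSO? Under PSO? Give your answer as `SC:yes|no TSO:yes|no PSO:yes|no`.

SC:no TSO:no PSO:yes

outcome vector order: (thr0.a,thr0.b,thr1.a)
[SC] allowed = {000; 001; 020; 021; 120; 121}
[TSO] allowed = {000; 001; 020; 021; 120; 121}
[PSO] allowed = {000; 001; 020; 021; 100; 101; 120; 121}
target 101 ∈ {PSO}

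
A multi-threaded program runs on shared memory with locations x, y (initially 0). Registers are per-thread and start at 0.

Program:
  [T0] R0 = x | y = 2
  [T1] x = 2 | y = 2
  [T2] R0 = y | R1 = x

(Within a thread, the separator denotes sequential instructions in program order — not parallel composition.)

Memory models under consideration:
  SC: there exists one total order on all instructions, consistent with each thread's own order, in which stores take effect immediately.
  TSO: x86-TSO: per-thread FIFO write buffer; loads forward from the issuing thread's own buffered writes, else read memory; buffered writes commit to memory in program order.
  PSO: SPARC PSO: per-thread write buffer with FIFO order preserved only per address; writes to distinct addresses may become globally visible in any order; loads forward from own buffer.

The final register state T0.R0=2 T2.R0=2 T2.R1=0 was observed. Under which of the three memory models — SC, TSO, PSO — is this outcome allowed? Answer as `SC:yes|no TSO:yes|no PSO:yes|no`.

outcome vector order: (T0.R0,T2.R0,T2.R1)
[SC] allowed = {0/0/0, 0/0/2, 0/2/0, 0/2/2, 2/0/0, 2/0/2, 2/2/2}
[TSO] allowed = {0/0/0, 0/0/2, 0/2/0, 0/2/2, 2/0/0, 2/0/2, 2/2/2}
[PSO] allowed = {0/0/0, 0/0/2, 0/2/0, 0/2/2, 2/0/0, 2/0/2, 2/2/0, 2/2/2}
target 2/2/0 ∈ {PSO}

SC:no TSO:no PSO:yes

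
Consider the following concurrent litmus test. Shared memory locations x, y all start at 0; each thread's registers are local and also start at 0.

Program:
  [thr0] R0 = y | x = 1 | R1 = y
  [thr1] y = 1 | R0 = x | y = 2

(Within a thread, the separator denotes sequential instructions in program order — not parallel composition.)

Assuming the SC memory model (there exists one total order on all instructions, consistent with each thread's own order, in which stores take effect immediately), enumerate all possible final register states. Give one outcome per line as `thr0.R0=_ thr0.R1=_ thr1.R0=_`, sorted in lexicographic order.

thr0.R0=0 thr0.R1=0 thr1.R0=1
thr0.R0=0 thr0.R1=1 thr1.R0=0
thr0.R0=0 thr0.R1=1 thr1.R0=1
thr0.R0=0 thr0.R1=2 thr1.R0=0
thr0.R0=0 thr0.R1=2 thr1.R0=1
thr0.R0=1 thr0.R1=1 thr1.R0=0
thr0.R0=1 thr0.R1=1 thr1.R0=1
thr0.R0=1 thr0.R1=2 thr1.R0=0
thr0.R0=1 thr0.R1=2 thr1.R0=1
thr0.R0=2 thr0.R1=2 thr1.R0=0

outcome vector order: (thr0.R0,thr0.R1,thr1.R0)
|SC outcomes| = 10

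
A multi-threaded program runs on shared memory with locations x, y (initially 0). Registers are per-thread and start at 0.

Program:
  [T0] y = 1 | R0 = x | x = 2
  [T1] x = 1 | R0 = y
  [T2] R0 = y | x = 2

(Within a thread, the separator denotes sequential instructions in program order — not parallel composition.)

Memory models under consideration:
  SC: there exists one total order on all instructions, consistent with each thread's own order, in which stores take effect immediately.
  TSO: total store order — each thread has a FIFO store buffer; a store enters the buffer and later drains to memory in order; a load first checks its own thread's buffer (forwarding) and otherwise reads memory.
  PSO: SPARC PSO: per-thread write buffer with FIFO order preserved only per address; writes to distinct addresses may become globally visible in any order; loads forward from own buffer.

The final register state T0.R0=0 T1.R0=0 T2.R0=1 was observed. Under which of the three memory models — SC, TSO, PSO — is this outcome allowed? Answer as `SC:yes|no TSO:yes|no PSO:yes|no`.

outcome vector order: (T0.R0,T1.R0,T2.R0)
SC (10): (0,1,0); (0,1,1); (1,0,0); (1,0,1); (1,1,0); (1,1,1); (2,0,0); (2,0,1); (2,1,0); (2,1,1)
TSO (12): (0,0,0); (0,0,1); (0,1,0); (0,1,1); (1,0,0); (1,0,1); (1,1,0); (1,1,1); (2,0,0); (2,0,1); (2,1,0); (2,1,1)
PSO (12): (0,0,0); (0,0,1); (0,1,0); (0,1,1); (1,0,0); (1,0,1); (1,1,0); (1,1,1); (2,0,0); (2,0,1); (2,1,0); (2,1,1)
target (0,0,1) ∈ {TSO,PSO}

SC:no TSO:yes PSO:yes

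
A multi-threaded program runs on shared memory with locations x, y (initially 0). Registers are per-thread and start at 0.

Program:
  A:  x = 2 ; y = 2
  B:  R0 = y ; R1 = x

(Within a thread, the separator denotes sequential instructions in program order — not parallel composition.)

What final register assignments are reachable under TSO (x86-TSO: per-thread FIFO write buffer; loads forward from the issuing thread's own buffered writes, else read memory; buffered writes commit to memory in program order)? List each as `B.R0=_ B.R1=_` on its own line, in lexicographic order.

B.R0=0 B.R1=0
B.R0=0 B.R1=2
B.R0=2 B.R1=2

outcome vector order: (B.R0,B.R1)
|TSO outcomes| = 3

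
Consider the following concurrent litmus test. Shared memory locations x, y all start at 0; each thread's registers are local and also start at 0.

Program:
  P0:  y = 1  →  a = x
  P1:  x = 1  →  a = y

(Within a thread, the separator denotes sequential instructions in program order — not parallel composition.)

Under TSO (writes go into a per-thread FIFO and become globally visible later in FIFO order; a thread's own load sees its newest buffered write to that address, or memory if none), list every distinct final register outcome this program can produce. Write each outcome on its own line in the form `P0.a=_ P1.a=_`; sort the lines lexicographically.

P0.a=0 P1.a=0
P0.a=0 P1.a=1
P0.a=1 P1.a=0
P0.a=1 P1.a=1

outcome vector order: (P0.a,P1.a)
|TSO outcomes| = 4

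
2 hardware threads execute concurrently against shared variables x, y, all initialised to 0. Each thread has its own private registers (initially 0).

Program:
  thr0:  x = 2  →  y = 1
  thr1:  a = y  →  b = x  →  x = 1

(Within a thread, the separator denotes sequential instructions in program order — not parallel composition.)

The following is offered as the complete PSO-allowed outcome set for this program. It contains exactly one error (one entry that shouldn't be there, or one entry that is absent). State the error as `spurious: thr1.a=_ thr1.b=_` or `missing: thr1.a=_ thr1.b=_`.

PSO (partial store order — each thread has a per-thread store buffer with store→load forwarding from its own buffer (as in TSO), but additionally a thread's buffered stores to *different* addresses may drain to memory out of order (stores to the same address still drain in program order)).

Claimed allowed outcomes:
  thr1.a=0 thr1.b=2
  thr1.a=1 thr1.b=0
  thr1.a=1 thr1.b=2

missing: thr1.a=0 thr1.b=0

outcome vector order: (thr1.a,thr1.b)
PSO: 4 outcomes — {0/0; 0/2; 1/0; 1/2}
PSO∖claimed = {0/0}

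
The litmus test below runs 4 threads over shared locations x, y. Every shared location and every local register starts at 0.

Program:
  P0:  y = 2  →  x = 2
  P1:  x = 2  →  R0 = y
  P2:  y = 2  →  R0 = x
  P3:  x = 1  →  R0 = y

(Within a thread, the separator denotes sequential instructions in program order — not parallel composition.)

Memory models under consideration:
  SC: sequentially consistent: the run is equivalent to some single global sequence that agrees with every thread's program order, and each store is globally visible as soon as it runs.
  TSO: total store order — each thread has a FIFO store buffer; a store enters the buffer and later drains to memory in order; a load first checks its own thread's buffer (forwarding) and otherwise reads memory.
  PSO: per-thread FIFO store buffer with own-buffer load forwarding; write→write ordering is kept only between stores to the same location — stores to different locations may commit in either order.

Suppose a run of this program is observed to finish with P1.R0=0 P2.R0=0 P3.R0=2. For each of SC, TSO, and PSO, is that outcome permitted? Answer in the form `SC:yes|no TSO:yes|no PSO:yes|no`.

outcome vector order: (P1.R0,P2.R0,P3.R0)
SC: 9 outcomes — {(0,1,0); (0,1,2); (0,2,0); (0,2,2); (2,0,2); (2,1,0); (2,1,2); (2,2,0); (2,2,2)}
TSO: 12 outcomes — {(0,0,0); (0,0,2); (0,1,0); (0,1,2); (0,2,0); (0,2,2); (2,0,0); (2,0,2); (2,1,0); (2,1,2); (2,2,0); (2,2,2)}
PSO: 12 outcomes — {(0,0,0); (0,0,2); (0,1,0); (0,1,2); (0,2,0); (0,2,2); (2,0,0); (2,0,2); (2,1,0); (2,1,2); (2,2,0); (2,2,2)}
target (0,0,2) ∈ {TSO,PSO}

SC:no TSO:yes PSO:yes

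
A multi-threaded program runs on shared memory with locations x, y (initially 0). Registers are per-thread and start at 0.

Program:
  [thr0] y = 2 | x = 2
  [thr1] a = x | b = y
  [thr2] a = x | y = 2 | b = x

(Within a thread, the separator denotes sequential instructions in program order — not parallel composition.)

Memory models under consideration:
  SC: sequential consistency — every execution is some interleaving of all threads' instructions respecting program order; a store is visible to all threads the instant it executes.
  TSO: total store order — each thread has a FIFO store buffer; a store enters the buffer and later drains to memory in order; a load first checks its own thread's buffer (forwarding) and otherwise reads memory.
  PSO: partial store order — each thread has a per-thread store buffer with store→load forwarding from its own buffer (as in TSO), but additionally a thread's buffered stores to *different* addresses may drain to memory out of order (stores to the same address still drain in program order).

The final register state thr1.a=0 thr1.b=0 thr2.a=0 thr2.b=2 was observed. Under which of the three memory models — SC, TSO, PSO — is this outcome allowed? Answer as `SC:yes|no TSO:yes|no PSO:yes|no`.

outcome vector order: (thr1.a,thr1.b,thr2.a,thr2.b)
SC (9): <0 0 0 0>; <0 0 0 2>; <0 0 2 2>; <0 2 0 0>; <0 2 0 2>; <0 2 2 2>; <2 2 0 0>; <2 2 0 2>; <2 2 2 2>
TSO (9): <0 0 0 0>; <0 0 0 2>; <0 0 2 2>; <0 2 0 0>; <0 2 0 2>; <0 2 2 2>; <2 2 0 0>; <2 2 0 2>; <2 2 2 2>
PSO (12): <0 0 0 0>; <0 0 0 2>; <0 0 2 2>; <0 2 0 0>; <0 2 0 2>; <0 2 2 2>; <2 0 0 0>; <2 0 0 2>; <2 0 2 2>; <2 2 0 0>; <2 2 0 2>; <2 2 2 2>
target <0 0 0 2> ∈ {SC,TSO,PSO}

SC:yes TSO:yes PSO:yes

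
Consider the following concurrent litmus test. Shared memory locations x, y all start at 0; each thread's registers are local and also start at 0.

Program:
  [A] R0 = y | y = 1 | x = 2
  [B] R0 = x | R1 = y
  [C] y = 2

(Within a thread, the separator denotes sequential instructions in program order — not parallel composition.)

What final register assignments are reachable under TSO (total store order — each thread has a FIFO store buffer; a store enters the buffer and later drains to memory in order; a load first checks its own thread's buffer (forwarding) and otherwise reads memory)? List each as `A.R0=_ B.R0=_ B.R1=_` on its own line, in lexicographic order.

A.R0=0 B.R0=0 B.R1=0
A.R0=0 B.R0=0 B.R1=1
A.R0=0 B.R0=0 B.R1=2
A.R0=0 B.R0=2 B.R1=1
A.R0=0 B.R0=2 B.R1=2
A.R0=2 B.R0=0 B.R1=0
A.R0=2 B.R0=0 B.R1=1
A.R0=2 B.R0=0 B.R1=2
A.R0=2 B.R0=2 B.R1=1

outcome vector order: (A.R0,B.R0,B.R1)
|TSO outcomes| = 9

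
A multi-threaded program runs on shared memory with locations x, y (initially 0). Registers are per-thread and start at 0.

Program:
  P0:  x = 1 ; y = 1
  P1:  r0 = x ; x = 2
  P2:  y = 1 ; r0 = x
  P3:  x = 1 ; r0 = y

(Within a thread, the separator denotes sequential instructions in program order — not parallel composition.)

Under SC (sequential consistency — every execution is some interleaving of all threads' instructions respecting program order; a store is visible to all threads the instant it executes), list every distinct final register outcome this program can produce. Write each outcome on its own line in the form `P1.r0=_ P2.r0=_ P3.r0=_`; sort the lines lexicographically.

P1.r0=0 P2.r0=0 P3.r0=1
P1.r0=0 P2.r0=1 P3.r0=0
P1.r0=0 P2.r0=1 P3.r0=1
P1.r0=0 P2.r0=2 P3.r0=0
P1.r0=0 P2.r0=2 P3.r0=1
P1.r0=1 P2.r0=0 P3.r0=1
P1.r0=1 P2.r0=1 P3.r0=0
P1.r0=1 P2.r0=1 P3.r0=1
P1.r0=1 P2.r0=2 P3.r0=0
P1.r0=1 P2.r0=2 P3.r0=1

outcome vector order: (P1.r0,P2.r0,P3.r0)
|SC outcomes| = 10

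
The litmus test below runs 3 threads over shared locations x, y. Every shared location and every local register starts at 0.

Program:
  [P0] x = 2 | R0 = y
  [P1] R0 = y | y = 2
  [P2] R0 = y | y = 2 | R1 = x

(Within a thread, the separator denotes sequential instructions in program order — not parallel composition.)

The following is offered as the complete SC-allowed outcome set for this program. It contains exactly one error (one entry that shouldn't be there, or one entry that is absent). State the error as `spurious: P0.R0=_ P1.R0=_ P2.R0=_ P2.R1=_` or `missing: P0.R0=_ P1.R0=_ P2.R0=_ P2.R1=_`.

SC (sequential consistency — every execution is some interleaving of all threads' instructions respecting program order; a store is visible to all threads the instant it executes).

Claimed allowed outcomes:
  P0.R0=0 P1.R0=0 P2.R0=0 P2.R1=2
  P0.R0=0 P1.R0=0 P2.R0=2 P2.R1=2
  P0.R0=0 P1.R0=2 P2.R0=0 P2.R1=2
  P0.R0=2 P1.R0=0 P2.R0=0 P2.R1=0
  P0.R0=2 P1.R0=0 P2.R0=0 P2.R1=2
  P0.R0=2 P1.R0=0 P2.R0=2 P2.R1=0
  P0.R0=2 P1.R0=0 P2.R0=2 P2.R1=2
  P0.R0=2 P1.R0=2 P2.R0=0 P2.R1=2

missing: P0.R0=2 P1.R0=2 P2.R0=0 P2.R1=0

outcome vector order: (P0.R0,P1.R0,P2.R0,P2.R1)
SC: 9 outcomes — {(0,0,0,2) (0,0,2,2) (0,2,0,2) (2,0,0,0) (2,0,0,2) (2,0,2,0) (2,0,2,2) (2,2,0,0) (2,2,0,2)}
SC∖claimed = {(2,2,0,0)}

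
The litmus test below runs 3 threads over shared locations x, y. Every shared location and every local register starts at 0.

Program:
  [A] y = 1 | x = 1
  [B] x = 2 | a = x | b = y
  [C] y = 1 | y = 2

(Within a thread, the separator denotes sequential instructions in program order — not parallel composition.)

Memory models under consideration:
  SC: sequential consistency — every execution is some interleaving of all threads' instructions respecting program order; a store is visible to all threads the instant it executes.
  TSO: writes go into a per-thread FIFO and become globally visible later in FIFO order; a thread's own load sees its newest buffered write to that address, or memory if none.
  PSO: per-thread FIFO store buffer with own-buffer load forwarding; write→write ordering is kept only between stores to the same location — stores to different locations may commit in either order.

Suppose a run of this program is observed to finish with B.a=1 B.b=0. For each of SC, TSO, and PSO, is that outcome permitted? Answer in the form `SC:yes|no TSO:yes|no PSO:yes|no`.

outcome vector order: (B.a,B.b)
under SC → 1/1 1/2 2/0 2/1 2/2
under TSO → 1/1 1/2 2/0 2/1 2/2
under PSO → 1/0 1/1 1/2 2/0 2/1 2/2
target 1/0 ∈ {PSO}

SC:no TSO:no PSO:yes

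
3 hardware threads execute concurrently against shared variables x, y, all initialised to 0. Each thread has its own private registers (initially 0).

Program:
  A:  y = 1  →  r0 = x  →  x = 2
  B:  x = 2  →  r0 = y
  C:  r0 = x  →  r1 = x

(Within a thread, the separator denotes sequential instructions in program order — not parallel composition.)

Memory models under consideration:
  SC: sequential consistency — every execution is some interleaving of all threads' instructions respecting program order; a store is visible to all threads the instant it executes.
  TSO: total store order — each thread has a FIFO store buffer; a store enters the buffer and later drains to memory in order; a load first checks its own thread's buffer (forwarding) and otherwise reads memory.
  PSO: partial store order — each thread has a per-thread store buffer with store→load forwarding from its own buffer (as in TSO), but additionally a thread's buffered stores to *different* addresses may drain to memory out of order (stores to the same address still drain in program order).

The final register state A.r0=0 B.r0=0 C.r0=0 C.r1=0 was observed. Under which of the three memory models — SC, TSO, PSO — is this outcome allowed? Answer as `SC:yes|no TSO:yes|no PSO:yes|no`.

SC:no TSO:yes PSO:yes

outcome vector order: (A.r0,B.r0,C.r0,C.r1)
under SC → 0/1/0/0 0/1/0/2 0/1/2/2 2/0/0/0 2/0/0/2 2/0/2/2 2/1/0/0 2/1/0/2 2/1/2/2
under TSO → 0/0/0/0 0/0/0/2 0/0/2/2 0/1/0/0 0/1/0/2 0/1/2/2 2/0/0/0 2/0/0/2 2/0/2/2 2/1/0/0 2/1/0/2 2/1/2/2
under PSO → 0/0/0/0 0/0/0/2 0/0/2/2 0/1/0/0 0/1/0/2 0/1/2/2 2/0/0/0 2/0/0/2 2/0/2/2 2/1/0/0 2/1/0/2 2/1/2/2
target 0/0/0/0 ∈ {TSO,PSO}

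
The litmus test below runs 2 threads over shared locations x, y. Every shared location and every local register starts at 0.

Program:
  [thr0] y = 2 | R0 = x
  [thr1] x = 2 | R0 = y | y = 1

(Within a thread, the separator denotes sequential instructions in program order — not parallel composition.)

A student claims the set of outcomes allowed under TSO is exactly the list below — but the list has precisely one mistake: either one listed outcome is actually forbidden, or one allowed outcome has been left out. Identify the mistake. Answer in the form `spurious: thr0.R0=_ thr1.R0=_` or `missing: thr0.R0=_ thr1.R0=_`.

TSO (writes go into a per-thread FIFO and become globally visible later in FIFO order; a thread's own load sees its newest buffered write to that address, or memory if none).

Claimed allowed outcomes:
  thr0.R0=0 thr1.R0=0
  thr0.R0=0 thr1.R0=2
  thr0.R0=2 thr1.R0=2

outcome vector order: (thr0.R0,thr1.R0)
[TSO] allowed = {<0 0> <0 2> <2 0> <2 2>}
TSO∖claimed = {<2 0>}

missing: thr0.R0=2 thr1.R0=0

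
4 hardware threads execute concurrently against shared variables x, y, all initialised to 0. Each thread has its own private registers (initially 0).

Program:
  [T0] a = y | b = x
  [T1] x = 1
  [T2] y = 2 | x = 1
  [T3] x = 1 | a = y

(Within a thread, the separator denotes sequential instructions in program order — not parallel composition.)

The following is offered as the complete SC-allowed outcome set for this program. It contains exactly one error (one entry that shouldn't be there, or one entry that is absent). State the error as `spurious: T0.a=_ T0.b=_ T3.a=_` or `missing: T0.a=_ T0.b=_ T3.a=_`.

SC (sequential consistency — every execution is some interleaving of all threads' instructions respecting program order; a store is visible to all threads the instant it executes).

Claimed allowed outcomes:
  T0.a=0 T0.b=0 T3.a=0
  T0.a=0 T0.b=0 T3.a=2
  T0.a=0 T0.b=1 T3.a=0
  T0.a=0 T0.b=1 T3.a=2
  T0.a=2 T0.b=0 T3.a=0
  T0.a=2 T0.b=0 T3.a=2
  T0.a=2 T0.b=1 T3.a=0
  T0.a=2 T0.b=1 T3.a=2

outcome vector order: (T0.a,T0.b,T3.a)
SC: 7 outcomes — {000, 002, 010, 012, 202, 210, 212}
claimed∖SC = {200}

spurious: T0.a=2 T0.b=0 T3.a=0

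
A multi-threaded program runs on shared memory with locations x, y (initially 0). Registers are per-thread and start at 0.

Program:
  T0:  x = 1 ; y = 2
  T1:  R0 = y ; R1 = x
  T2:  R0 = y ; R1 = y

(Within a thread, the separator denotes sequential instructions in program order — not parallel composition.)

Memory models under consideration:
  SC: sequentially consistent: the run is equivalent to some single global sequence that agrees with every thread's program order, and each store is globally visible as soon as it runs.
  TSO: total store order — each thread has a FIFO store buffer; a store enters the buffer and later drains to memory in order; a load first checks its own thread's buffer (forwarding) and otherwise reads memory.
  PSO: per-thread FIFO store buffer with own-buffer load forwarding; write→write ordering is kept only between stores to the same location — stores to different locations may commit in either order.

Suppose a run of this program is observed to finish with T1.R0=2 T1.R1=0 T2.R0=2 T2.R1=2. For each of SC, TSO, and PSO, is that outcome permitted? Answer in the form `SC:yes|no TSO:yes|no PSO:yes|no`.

SC:no TSO:no PSO:yes

outcome vector order: (T1.R0,T1.R1,T2.R0,T2.R1)
SC (9): (0,0,0,0) (0,0,0,2) (0,0,2,2) (0,1,0,0) (0,1,0,2) (0,1,2,2) (2,1,0,0) (2,1,0,2) (2,1,2,2)
TSO (9): (0,0,0,0) (0,0,0,2) (0,0,2,2) (0,1,0,0) (0,1,0,2) (0,1,2,2) (2,1,0,0) (2,1,0,2) (2,1,2,2)
PSO (12): (0,0,0,0) (0,0,0,2) (0,0,2,2) (0,1,0,0) (0,1,0,2) (0,1,2,2) (2,0,0,0) (2,0,0,2) (2,0,2,2) (2,1,0,0) (2,1,0,2) (2,1,2,2)
target (2,0,2,2) ∈ {PSO}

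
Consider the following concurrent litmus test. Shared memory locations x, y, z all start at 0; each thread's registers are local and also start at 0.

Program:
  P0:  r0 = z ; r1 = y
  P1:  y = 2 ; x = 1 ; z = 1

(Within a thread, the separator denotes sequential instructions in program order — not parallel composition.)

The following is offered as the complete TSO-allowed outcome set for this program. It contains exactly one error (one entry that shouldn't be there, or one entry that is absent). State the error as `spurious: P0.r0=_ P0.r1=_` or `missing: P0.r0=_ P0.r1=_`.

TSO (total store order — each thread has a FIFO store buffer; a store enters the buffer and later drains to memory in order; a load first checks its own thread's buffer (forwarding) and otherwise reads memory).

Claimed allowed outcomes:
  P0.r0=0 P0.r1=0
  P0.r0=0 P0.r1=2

missing: P0.r0=1 P0.r1=2

outcome vector order: (P0.r0,P0.r1)
under TSO → <0 0>, <0 2>, <1 2>
TSO∖claimed = {<1 2>}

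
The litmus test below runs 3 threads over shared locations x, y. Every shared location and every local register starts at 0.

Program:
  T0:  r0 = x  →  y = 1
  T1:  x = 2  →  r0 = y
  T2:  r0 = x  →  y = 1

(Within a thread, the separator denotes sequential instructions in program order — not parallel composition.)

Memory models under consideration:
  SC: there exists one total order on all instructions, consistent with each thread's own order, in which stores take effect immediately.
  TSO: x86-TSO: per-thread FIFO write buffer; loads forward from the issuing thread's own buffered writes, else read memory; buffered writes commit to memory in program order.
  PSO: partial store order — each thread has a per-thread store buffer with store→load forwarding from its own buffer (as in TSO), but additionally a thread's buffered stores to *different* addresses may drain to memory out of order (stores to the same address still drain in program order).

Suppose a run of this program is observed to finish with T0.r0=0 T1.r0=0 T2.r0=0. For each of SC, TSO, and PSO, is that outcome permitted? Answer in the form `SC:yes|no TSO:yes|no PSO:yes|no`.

SC:yes TSO:yes PSO:yes

outcome vector order: (T0.r0,T1.r0,T2.r0)
[SC] allowed = {<0 0 0> <0 0 2> <0 1 0> <0 1 2> <2 0 0> <2 0 2> <2 1 0> <2 1 2>}
[TSO] allowed = {<0 0 0> <0 0 2> <0 1 0> <0 1 2> <2 0 0> <2 0 2> <2 1 0> <2 1 2>}
[PSO] allowed = {<0 0 0> <0 0 2> <0 1 0> <0 1 2> <2 0 0> <2 0 2> <2 1 0> <2 1 2>}
target <0 0 0> ∈ {SC,TSO,PSO}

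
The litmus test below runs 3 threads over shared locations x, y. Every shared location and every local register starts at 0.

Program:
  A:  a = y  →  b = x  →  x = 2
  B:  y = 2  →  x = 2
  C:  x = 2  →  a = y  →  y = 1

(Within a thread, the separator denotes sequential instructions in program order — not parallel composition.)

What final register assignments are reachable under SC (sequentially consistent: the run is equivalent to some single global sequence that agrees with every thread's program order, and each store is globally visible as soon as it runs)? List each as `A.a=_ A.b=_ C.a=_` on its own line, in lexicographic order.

outcome vector order: (A.a,A.b,C.a)
|SC outcomes| = 9

A.a=0 A.b=0 C.a=0
A.a=0 A.b=0 C.a=2
A.a=0 A.b=2 C.a=0
A.a=0 A.b=2 C.a=2
A.a=1 A.b=2 C.a=0
A.a=1 A.b=2 C.a=2
A.a=2 A.b=0 C.a=2
A.a=2 A.b=2 C.a=0
A.a=2 A.b=2 C.a=2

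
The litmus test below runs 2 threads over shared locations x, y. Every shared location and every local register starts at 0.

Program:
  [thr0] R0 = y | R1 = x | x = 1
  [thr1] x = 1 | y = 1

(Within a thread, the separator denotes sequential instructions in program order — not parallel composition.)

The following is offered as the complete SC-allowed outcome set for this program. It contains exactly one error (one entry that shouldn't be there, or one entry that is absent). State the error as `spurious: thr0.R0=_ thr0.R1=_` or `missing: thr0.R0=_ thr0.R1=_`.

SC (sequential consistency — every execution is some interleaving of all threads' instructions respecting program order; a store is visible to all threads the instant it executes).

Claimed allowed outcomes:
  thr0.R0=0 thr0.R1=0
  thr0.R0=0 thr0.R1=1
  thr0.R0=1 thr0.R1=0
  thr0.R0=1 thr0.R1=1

spurious: thr0.R0=1 thr0.R1=0

outcome vector order: (thr0.R0,thr0.R1)
[SC] allowed = {0/0, 0/1, 1/1}
claimed∖SC = {1/0}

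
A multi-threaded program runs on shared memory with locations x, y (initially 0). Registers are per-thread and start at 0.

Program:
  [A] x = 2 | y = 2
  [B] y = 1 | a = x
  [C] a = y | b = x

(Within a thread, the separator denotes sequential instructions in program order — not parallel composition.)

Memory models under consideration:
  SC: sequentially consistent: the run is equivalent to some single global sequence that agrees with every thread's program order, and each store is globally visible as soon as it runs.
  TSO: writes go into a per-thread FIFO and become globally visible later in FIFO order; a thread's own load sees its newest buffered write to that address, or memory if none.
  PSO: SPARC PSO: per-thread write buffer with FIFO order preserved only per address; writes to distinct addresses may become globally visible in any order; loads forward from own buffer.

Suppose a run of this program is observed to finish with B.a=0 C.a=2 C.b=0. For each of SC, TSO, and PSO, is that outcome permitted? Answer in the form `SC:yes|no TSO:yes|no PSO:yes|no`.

SC:no TSO:no PSO:yes

outcome vector order: (B.a,C.a,C.b)
under SC → <0 0 0>; <0 0 2>; <0 1 0>; <0 1 2>; <0 2 2>; <2 0 0>; <2 0 2>; <2 1 0>; <2 1 2>; <2 2 2>
under TSO → <0 0 0>; <0 0 2>; <0 1 0>; <0 1 2>; <0 2 2>; <2 0 0>; <2 0 2>; <2 1 0>; <2 1 2>; <2 2 2>
under PSO → <0 0 0>; <0 0 2>; <0 1 0>; <0 1 2>; <0 2 0>; <0 2 2>; <2 0 0>; <2 0 2>; <2 1 0>; <2 1 2>; <2 2 0>; <2 2 2>
target <0 2 0> ∈ {PSO}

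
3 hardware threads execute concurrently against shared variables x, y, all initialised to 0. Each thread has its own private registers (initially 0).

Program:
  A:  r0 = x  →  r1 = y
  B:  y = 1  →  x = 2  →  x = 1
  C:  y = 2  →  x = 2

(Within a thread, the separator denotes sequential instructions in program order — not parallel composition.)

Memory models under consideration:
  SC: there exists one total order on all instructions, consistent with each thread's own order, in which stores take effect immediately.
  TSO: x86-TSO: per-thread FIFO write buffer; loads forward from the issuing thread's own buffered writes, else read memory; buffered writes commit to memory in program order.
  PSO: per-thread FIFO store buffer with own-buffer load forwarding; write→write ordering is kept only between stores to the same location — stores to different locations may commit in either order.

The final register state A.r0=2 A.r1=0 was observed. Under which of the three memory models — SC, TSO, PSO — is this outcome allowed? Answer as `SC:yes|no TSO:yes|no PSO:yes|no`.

outcome vector order: (A.r0,A.r1)
SC: 7 outcomes — {00; 01; 02; 11; 12; 21; 22}
TSO: 7 outcomes — {00; 01; 02; 11; 12; 21; 22}
PSO: 9 outcomes — {00; 01; 02; 10; 11; 12; 20; 21; 22}
target 20 ∈ {PSO}

SC:no TSO:no PSO:yes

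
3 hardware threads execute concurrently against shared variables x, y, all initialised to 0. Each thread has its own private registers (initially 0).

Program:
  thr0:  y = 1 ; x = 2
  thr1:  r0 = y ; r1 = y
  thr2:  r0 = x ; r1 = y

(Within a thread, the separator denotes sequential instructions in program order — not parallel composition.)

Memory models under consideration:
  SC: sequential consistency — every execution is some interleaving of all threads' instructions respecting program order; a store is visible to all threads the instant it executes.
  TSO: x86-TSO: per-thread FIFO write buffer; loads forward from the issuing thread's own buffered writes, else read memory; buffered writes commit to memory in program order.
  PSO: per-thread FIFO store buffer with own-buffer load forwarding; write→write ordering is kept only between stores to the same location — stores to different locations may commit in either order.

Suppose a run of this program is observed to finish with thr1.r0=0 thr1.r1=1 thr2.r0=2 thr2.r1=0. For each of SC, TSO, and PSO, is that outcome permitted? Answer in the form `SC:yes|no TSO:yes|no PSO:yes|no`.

SC:no TSO:no PSO:yes

outcome vector order: (thr1.r0,thr1.r1,thr2.r0,thr2.r1)
SC (9): 0/0/0/0; 0/0/0/1; 0/0/2/1; 0/1/0/0; 0/1/0/1; 0/1/2/1; 1/1/0/0; 1/1/0/1; 1/1/2/1
TSO (9): 0/0/0/0; 0/0/0/1; 0/0/2/1; 0/1/0/0; 0/1/0/1; 0/1/2/1; 1/1/0/0; 1/1/0/1; 1/1/2/1
PSO (12): 0/0/0/0; 0/0/0/1; 0/0/2/0; 0/0/2/1; 0/1/0/0; 0/1/0/1; 0/1/2/0; 0/1/2/1; 1/1/0/0; 1/1/0/1; 1/1/2/0; 1/1/2/1
target 0/1/2/0 ∈ {PSO}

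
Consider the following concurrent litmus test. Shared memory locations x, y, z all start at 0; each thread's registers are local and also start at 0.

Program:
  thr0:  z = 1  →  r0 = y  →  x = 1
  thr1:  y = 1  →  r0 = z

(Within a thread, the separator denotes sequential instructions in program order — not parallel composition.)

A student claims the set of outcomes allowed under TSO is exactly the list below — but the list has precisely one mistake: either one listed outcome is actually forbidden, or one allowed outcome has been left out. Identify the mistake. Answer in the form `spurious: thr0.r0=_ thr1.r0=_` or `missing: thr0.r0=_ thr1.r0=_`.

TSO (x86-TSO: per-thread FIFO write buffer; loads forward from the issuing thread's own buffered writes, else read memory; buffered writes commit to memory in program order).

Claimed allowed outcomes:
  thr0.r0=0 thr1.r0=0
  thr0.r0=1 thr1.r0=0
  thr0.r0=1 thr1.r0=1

outcome vector order: (thr0.r0,thr1.r0)
[TSO] allowed = {00 01 10 11}
TSO∖claimed = {01}

missing: thr0.r0=0 thr1.r0=1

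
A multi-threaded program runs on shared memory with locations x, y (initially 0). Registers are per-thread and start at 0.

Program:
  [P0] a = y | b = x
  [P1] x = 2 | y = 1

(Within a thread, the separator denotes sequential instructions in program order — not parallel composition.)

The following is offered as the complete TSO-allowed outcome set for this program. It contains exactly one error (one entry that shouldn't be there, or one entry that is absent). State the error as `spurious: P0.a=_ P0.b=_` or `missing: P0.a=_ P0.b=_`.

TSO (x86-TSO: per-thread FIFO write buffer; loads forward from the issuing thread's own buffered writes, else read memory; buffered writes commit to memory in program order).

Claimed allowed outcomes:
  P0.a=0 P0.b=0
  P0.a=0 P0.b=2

outcome vector order: (P0.a,P0.b)
TSO: 3 outcomes — {(0,0), (0,2), (1,2)}
TSO∖claimed = {(1,2)}

missing: P0.a=1 P0.b=2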